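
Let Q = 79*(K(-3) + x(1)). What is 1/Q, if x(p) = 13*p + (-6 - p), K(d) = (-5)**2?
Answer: 1/2449 ≈ 0.00040833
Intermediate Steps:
K(d) = 25
x(p) = -6 + 12*p
Q = 2449 (Q = 79*(25 + (-6 + 12*1)) = 79*(25 + (-6 + 12)) = 79*(25 + 6) = 79*31 = 2449)
1/Q = 1/2449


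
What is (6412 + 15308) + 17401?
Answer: 39121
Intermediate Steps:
(6412 + 15308) + 17401 = 21720 + 17401 = 39121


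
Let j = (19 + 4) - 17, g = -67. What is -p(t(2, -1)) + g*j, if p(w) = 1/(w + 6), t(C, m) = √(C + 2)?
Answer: -3217/8 ≈ -402.13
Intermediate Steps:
t(C, m) = √(2 + C)
p(w) = 1/(6 + w)
j = 6 (j = 23 - 17 = 6)
-p(t(2, -1)) + g*j = -1/(6 + √(2 + 2)) - 67*6 = -1/(6 + √4) - 402 = -1/(6 + 2) - 402 = -1/8 - 402 = -1*⅛ - 402 = -⅛ - 402 = -3217/8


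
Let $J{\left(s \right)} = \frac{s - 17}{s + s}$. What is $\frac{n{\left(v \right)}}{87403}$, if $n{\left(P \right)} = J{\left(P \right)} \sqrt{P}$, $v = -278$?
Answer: $\frac{295 i \sqrt{278}}{48596068} \approx 0.00010121 i$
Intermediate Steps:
$J{\left(s \right)} = \frac{-17 + s}{2 s}$
$n{\left(P \right)} = \frac{-17 + P}{2 \sqrt{P}}$ ($n{\left(P \right)} = \frac{-17 + P}{2 P} \sqrt{P} = \frac{-17 + P}{2 \sqrt{P}}$)
$\frac{n{\left(v \right)}}{87403} = \frac{\frac{1}{2} \frac{1}{\sqrt{-278}} \left(-17 - 278\right)}{87403} = \frac{1}{2} \left(- \frac{i \sqrt{278}}{278}\right) \left(-295\right) \frac{1}{87403} = \frac{295 i \sqrt{278}}{556} \cdot \frac{1}{87403} = \frac{295 i \sqrt{278}}{48596068}$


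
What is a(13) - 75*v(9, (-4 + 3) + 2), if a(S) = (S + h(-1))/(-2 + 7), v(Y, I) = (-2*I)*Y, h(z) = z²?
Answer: 6764/5 ≈ 1352.8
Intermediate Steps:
v(Y, I) = -2*I*Y
a(S) = ⅕ + S/5 (a(S) = (S + (-1)²)/(-2 + 7) = (S + 1)/5 = (1 + S)*(⅕) = ⅕ + S/5)
a(13) - 75*v(9, (-4 + 3) + 2) = (⅕ + (⅕)*13) - (-150)*((-4 + 3) + 2)*9 = (⅕ + 13/5) - (-150)*(-1 + 2)*9 = 14/5 - (-150)*9 = 14/5 - 75*(-18) = 14/5 + 1350 = 6764/5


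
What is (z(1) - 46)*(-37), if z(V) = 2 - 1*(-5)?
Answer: 1443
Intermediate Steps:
z(V) = 7 (z(V) = 2 + 5 = 7)
(z(1) - 46)*(-37) = (7 - 46)*(-37) = -39*(-37) = 1443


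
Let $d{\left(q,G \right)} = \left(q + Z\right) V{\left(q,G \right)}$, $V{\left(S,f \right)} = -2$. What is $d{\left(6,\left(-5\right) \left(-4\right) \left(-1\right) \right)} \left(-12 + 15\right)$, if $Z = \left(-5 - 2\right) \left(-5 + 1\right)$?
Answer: $-204$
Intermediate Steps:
$Z = 28$ ($Z = \left(-7\right) \left(-4\right) = 28$)
$d{\left(q,G \right)} = -56 - 2 q$ ($d{\left(q,G \right)} = \left(q + 28\right) \left(-2\right) = \left(28 + q\right) \left(-2\right) = -56 - 2 q$)
$d{\left(6,\left(-5\right) \left(-4\right) \left(-1\right) \right)} \left(-12 + 15\right) = \left(-56 - 12\right) \left(-12 + 15\right) = \left(-56 - 12\right) 3 = \left(-68\right) 3 = -204$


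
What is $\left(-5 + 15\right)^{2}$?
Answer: $100$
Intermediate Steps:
$\left(-5 + 15\right)^{2} = 10^{2} = 100$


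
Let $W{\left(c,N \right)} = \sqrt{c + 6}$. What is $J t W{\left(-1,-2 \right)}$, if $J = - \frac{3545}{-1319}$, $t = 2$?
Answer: $\frac{7090 \sqrt{5}}{1319} \approx 12.02$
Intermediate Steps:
$W{\left(c,N \right)} = \sqrt{6 + c}$
$J = \frac{3545}{1319}$ ($J = \left(-3545\right) \left(- \frac{1}{1319}\right) = \frac{3545}{1319} \approx 2.6876$)
$J t W{\left(-1,-2 \right)} = \frac{3545 \cdot 2 \sqrt{6 - 1}}{1319} = \frac{3545 \cdot 2 \sqrt{5}}{1319} = \frac{7090 \sqrt{5}}{1319}$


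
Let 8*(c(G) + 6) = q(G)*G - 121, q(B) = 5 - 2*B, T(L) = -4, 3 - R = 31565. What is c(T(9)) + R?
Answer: -252717/8 ≈ -31590.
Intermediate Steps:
R = -31562 (R = 3 - 1*31565 = 3 - 31565 = -31562)
c(G) = -169/8 + G*(5 - 2*G)/8 (c(G) = -6 + ((5 - 2*G)*G - 121)/8 = -6 + (G*(5 - 2*G) - 121)/8 = -6 + (-121 + G*(5 - 2*G))/8 = -6 + (-121/8 + G*(5 - 2*G)/8) = -169/8 + G*(5 - 2*G)/8)
c(T(9)) + R = (-169/8 - ⅛*(-4)*(-5 + 2*(-4))) - 31562 = (-169/8 - ⅛*(-4)*(-5 - 8)) - 31562 = (-169/8 - ⅛*(-4)*(-13)) - 31562 = (-169/8 - 13/2) - 31562 = -221/8 - 31562 = -252717/8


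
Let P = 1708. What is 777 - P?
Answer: -931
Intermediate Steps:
777 - P = 777 - 1*1708 = 777 - 1708 = -931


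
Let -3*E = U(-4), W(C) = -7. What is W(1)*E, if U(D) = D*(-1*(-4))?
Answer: -112/3 ≈ -37.333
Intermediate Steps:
U(D) = 4*D (U(D) = D*4 = 4*D)
E = 16/3 (E = -4*(-4)/3 = -1/3*(-16) = 16/3 ≈ 5.3333)
W(1)*E = -7*16/3 = -112/3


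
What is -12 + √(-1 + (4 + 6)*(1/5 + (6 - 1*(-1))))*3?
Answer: -12 + 3*√71 ≈ 13.278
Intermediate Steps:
-12 + √(-1 + (4 + 6)*(1/5 + (6 - 1*(-1))))*3 = -12 + √(-1 + 10*(⅕ + (6 + 1)))*3 = -12 + √(-1 + 10*(⅕ + 7))*3 = -12 + √(-1 + 10*(36/5))*3 = -12 + √(-1 + 72)*3 = -12 + √71*3 = -12 + 3*√71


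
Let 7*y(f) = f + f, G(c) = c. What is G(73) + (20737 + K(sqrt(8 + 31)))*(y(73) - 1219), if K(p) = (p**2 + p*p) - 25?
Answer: -24909317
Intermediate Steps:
K(p) = -25 + 2*p**2 (K(p) = (p**2 + p**2) - 25 = 2*p**2 - 25 = -25 + 2*p**2)
y(f) = 2*f/7 (y(f) = (f + f)/7 = (2*f)/7 = 2*f/7)
G(73) + (20737 + K(sqrt(8 + 31)))*(y(73) - 1219) = 73 + (20737 + (-25 + 2*(sqrt(8 + 31))**2))*((2/7)*73 - 1219) = 73 + (20737 + (-25 + 2*(sqrt(39))**2))*(146/7 - 1219) = 73 + (20737 + (-25 + 2*39))*(-8387/7) = 73 + (20737 + (-25 + 78))*(-8387/7) = 73 + (20737 + 53)*(-8387/7) = 73 + 20790*(-8387/7) = 73 - 24909390 = -24909317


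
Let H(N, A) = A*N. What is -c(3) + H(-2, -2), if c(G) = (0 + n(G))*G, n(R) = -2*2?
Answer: 16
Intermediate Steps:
n(R) = -4
c(G) = -4*G (c(G) = (0 - 4)*G = -4*G)
-c(3) + H(-2, -2) = -(-4)*3 - 2*(-2) = -1*(-12) + 4 = 12 + 4 = 16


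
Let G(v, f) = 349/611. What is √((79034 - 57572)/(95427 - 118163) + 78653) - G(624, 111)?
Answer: -349/611 + √1058342066/116 ≈ 279.88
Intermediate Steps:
G(v, f) = 349/611 (G(v, f) = 349*(1/611) = 349/611)
√((79034 - 57572)/(95427 - 118163) + 78653) - G(624, 111) = √((79034 - 57572)/(95427 - 118163) + 78653) - 1*349/611 = √(21462/(-22736) + 78653) - 349/611 = √(21462*(-1/22736) + 78653) - 349/611 = √(-219/232 + 78653) - 349/611 = √(18247277/232) - 349/611 = √1058342066/116 - 349/611 = -349/611 + √1058342066/116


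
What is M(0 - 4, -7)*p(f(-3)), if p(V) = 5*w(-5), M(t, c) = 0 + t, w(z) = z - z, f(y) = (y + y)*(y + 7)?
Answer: 0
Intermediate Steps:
f(y) = 2*y*(7 + y) (f(y) = (2*y)*(7 + y) = 2*y*(7 + y))
w(z) = 0
M(t, c) = t
p(V) = 0 (p(V) = 5*0 = 0)
M(0 - 4, -7)*p(f(-3)) = (0 - 4)*0 = -4*0 = 0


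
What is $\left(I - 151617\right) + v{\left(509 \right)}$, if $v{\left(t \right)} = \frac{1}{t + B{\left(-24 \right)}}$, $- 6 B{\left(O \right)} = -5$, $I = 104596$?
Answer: $- \frac{143837233}{3059} \approx -47021.0$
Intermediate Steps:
$B{\left(O \right)} = \frac{5}{6}$ ($B{\left(O \right)} = \left(- \frac{1}{6}\right) \left(-5\right) = \frac{5}{6}$)
$v{\left(t \right)} = \frac{1}{\frac{5}{6} + t}$ ($v{\left(t \right)} = \frac{1}{t + \frac{5}{6}} = \frac{1}{\frac{5}{6} + t}$)
$\left(I - 151617\right) + v{\left(509 \right)} = \left(104596 - 151617\right) + \frac{6}{5 + 6 \cdot 509} = -47021 + \frac{6}{5 + 3054} = -47021 + \frac{6}{3059} = - \frac{143837233}{3059}$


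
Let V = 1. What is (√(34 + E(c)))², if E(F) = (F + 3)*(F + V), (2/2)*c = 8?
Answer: 133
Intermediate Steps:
c = 8
E(F) = (1 + F)*(3 + F) (E(F) = (F + 3)*(F + 1) = (3 + F)*(1 + F) = (1 + F)*(3 + F))
(√(34 + E(c)))² = (√(34 + (3 + 8² + 4*8)))² = (√(34 + (3 + 64 + 32)))² = (√(34 + 99))² = (√133)² = 133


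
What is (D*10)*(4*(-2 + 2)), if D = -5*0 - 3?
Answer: 0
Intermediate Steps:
D = -3 (D = 0 - 3 = -3)
(D*10)*(4*(-2 + 2)) = (-3*10)*(4*(-2 + 2)) = -120*0 = -30*0 = 0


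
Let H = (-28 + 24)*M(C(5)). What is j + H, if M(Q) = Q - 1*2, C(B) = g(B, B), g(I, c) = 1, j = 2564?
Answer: 2568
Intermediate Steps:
C(B) = 1
M(Q) = -2 + Q (M(Q) = Q - 2 = -2 + Q)
H = 4 (H = (-28 + 24)*(-2 + 1) = -4*(-1) = 4)
j + H = 2564 + 4 = 2568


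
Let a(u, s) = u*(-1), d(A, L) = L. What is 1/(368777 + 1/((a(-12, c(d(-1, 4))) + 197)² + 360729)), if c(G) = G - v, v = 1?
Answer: 404410/149137106571 ≈ 2.7117e-6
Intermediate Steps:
c(G) = -1 + G (c(G) = G - 1*1 = G - 1 = -1 + G)
a(u, s) = -u
1/(368777 + 1/((a(-12, c(d(-1, 4))) + 197)² + 360729)) = 1/(368777 + 1/((-1*(-12) + 197)² + 360729)) = 1/(368777 + 1/((12 + 197)² + 360729)) = 1/(368777 + 1/(209² + 360729)) = 1/(368777 + 1/(43681 + 360729)) = 1/(368777 + 1/404410) = 1/(149137106571/404410) = 404410/149137106571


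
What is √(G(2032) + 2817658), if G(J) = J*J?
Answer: √6946682 ≈ 2635.7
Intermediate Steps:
G(J) = J²
√(G(2032) + 2817658) = √(2032² + 2817658) = √(4129024 + 2817658) = √6946682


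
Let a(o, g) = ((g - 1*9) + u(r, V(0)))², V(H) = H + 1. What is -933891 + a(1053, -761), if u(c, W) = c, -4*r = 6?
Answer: -1354715/4 ≈ -3.3868e+5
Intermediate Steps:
r = -3/2 (r = -¼*6 = -3/2 ≈ -1.5000)
V(H) = 1 + H
a(o, g) = (-21/2 + g)² (a(o, g) = ((g - 1*9) - 3/2)² = ((g - 9) - 3/2)² = ((-9 + g) - 3/2)² = (-21/2 + g)²)
-933891 + a(1053, -761) = -933891 + (-21 + 2*(-761))²/4 = -933891 + (-21 - 1522)²/4 = -933891 + (¼)*(-1543)² = -933891 + (¼)*2380849 = -933891 + 2380849/4 = -1354715/4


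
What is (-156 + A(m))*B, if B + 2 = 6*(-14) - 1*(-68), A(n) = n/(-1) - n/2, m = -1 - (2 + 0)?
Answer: 2727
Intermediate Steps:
m = -3 (m = -1 - 1*2 = -1 - 2 = -3)
A(n) = -3*n/2 (A(n) = n*(-1) - n*(1/2) = -n - n/2 = -3*n/2)
B = -18 (B = -2 + (6*(-14) - 1*(-68)) = -2 + (-84 + 68) = -2 - 16 = -18)
(-156 + A(m))*B = (-156 - 3/2*(-3))*(-18) = (-156 + 9/2)*(-18) = -303/2*(-18) = 2727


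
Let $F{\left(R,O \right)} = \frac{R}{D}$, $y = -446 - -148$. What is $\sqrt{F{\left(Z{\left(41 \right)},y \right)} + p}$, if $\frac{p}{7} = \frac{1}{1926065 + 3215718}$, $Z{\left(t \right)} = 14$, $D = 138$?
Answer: $\frac{2 \sqrt{3192423179655507}}{354783027} \approx 0.31851$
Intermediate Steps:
$y = -298$ ($y = -446 + 148 = -298$)
$p = \frac{7}{5141783}$ ($p = \frac{7}{1926065 + 3215718} = \frac{7}{5141783} \approx 1.3614 \cdot 10^{-6}$)
$F{\left(R,O \right)} = \frac{R}{138}$
$\sqrt{F{\left(Z{\left(41 \right)},y \right)} + p} = \sqrt{\frac{1}{138} \cdot 14 + \frac{7}{5141783}} = \sqrt{\frac{7}{69} + \frac{7}{5141783}} = \sqrt{\frac{35992964}{354783027}} = \frac{2 \sqrt{3192423179655507}}{354783027}$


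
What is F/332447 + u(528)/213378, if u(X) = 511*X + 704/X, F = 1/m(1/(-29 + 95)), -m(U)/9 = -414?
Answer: 55702025470975/44051799974886 ≈ 1.2645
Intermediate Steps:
m(U) = 3726 (m(U) = -9*(-414) = 3726)
F = 1/3726 ≈ 0.00026838
F/332447 + u(528)/213378 = (1/3726)/332447 + (511*528 + 704/528)/213378 = (1/3726)*(1/332447) + (269808 + 704*(1/528))*(1/213378) = 1/1238697522 + (269808 + 4/3)*(1/213378) = 1/1238697522 + (809428/3)*(1/213378) = 1/1238697522 + 404714/320067 = 55702025470975/44051799974886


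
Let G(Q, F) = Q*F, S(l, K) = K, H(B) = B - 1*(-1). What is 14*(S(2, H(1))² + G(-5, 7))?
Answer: -434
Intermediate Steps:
H(B) = 1 + B (H(B) = B + 1 = 1 + B)
G(Q, F) = F*Q
14*(S(2, H(1))² + G(-5, 7)) = 14*((1 + 1)² + 7*(-5)) = 14*(2² - 35) = 14*(4 - 35) = 14*(-31) = -434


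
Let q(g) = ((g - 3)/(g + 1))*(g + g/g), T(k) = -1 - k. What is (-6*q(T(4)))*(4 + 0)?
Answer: 192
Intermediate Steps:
q(g) = -3 + g (q(g) = ((-3 + g)/(1 + g))*(g + 1) = ((-3 + g)/(1 + g))*(1 + g) = -3 + g)
(-6*q(T(4)))*(4 + 0) = (-6*(-3 + (-1 - 1*4)))*(4 + 0) = -6*(-3 + (-1 - 4))*4 = -6*(-3 - 5)*4 = -6*(-8)*4 = 48*4 = 192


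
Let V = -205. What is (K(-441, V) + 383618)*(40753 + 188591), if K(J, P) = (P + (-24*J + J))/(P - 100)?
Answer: 26831769189888/305 ≈ 8.7973e+10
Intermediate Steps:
K(J, P) = (P - 23*J)/(-100 + P)
(K(-441, V) + 383618)*(40753 + 188591) = ((-205 - 23*(-441))/(-100 - 205) + 383618)*(40753 + 188591) = ((-205 + 10143)/(-305) + 383618)*229344 = (-1/305*9938 + 383618)*229344 = (-9938/305 + 383618)*229344 = (116993552/305)*229344 = 26831769189888/305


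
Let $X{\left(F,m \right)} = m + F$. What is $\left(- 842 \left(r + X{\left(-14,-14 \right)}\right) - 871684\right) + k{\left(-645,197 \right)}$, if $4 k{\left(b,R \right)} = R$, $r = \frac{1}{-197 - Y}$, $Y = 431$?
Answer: $- \frac{532580053}{628} \approx -8.4806 \cdot 10^{5}$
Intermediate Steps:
$X{\left(F,m \right)} = F + m$
$r = - \frac{1}{628}$ ($r = \frac{1}{-197 - 431} = \frac{1}{-628} = - \frac{1}{628} \approx -0.0015924$)
$k{\left(b,R \right)} = \frac{R}{4}$
$\left(- 842 \left(r + X{\left(-14,-14 \right)}\right) - 871684\right) + k{\left(-645,197 \right)} = \left(- 842 \left(- \frac{1}{628} - 28\right) - 871684\right) + \frac{1}{4} \cdot 197 = \left(- 842 \left(- \frac{1}{628} - 28\right) - 871684\right) + \frac{197}{4} = \left(\left(-842\right) \left(- \frac{17585}{628}\right) - 871684\right) + \frac{197}{4} = \left(\frac{7403285}{314} - 871684\right) + \frac{197}{4} = - \frac{266305491}{314} + \frac{197}{4} = - \frac{532580053}{628}$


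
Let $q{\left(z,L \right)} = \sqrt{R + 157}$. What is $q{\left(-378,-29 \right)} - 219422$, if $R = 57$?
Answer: $-219422 + \sqrt{214} \approx -2.1941 \cdot 10^{5}$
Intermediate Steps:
$q{\left(z,L \right)} = \sqrt{214}$ ($q{\left(z,L \right)} = \sqrt{57 + 157} = \sqrt{214}$)
$q{\left(-378,-29 \right)} - 219422 = \sqrt{214} - 219422 = -219422 + \sqrt{214}$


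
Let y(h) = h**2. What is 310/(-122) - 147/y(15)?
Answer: -14614/4575 ≈ -3.1943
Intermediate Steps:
310/(-122) - 147/y(15) = 310/(-122) - 147/(15**2) = 310*(-1/122) - 147/225 = -155/61 - 147*1/225 = -155/61 - 49/75 = -14614/4575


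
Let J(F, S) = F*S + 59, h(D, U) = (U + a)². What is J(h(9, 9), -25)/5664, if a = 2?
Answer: -1483/2832 ≈ -0.52366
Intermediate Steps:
h(D, U) = (2 + U)² (h(D, U) = (U + 2)² = (2 + U)²)
J(F, S) = 59 + F*S
J(h(9, 9), -25)/5664 = (59 + (2 + 9)²*(-25))/5664 = (59 + 11²*(-25))*(1/5664) = (59 + 121*(-25))*(1/5664) = (59 - 3025)*(1/5664) = -2966*1/5664 = -1483/2832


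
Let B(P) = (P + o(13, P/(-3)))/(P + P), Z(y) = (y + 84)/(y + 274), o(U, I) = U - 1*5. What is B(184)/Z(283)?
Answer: 6684/8441 ≈ 0.79185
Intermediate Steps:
o(U, I) = -5 + U (o(U, I) = U - 5 = -5 + U)
Z(y) = (84 + y)/(274 + y)
B(P) = (8 + P)/(2*P) (B(P) = (P + (-5 + 13))/(P + P) = (P + 8)/((2*P)) = (8 + P)*(1/(2*P)) = (8 + P)/(2*P))
B(184)/Z(283) = ((½)*(8 + 184)/184)/(((84 + 283)/(274 + 283))) = ((½)*(1/184)*192)/((367/557)) = 12/(23*(((1/557)*367))) = 12/(23*(367/557)) = (12/23)*(557/367) = 6684/8441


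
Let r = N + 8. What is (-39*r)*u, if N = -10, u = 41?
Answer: 3198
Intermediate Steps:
r = -2 (r = -10 + 8 = -2)
(-39*r)*u = -39*(-2)*41 = 78*41 = 3198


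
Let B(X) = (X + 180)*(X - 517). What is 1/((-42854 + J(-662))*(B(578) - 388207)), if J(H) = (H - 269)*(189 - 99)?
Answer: 1/43308322036 ≈ 2.3090e-11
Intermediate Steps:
J(H) = -24210 + 90*H (J(H) = (-269 + H)*90 = -24210 + 90*H)
B(X) = (-517 + X)*(180 + X) (B(X) = (180 + X)*(-517 + X) = (-517 + X)*(180 + X))
1/((-42854 + J(-662))*(B(578) - 388207)) = 1/((-42854 + (-24210 + 90*(-662)))*((-93060 + 578**2 - 337*578) - 388207)) = 1/((-42854 + (-24210 - 59580))*((-93060 + 334084 - 194786) - 388207)) = 1/((-42854 - 83790)*(46238 - 388207)) = 1/(-126644*(-341969)) = 1/43308322036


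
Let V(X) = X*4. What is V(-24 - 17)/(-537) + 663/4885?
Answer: 1157171/2623245 ≈ 0.44112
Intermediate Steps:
V(X) = 4*X
V(-24 - 17)/(-537) + 663/4885 = (4*(-24 - 17))/(-537) + 663/4885 = (4*(-41))*(-1/537) + 663*(1/4885) = -164*(-1/537) + 663/4885 = 164/537 + 663/4885 = 1157171/2623245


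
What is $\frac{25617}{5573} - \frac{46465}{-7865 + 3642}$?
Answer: $\frac{367130036}{23534779} \approx 15.599$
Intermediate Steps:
$\frac{25617}{5573} - \frac{46465}{-7865 + 3642} = 25617 \cdot \frac{1}{5573} - \frac{46465}{-4223} = \frac{25617}{5573} - - \frac{46465}{4223} = \frac{25617}{5573} + \frac{46465}{4223} = \frac{367130036}{23534779}$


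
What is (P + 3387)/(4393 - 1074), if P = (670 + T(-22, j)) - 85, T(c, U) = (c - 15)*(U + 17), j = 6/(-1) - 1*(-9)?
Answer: 3232/3319 ≈ 0.97379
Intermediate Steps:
j = 3 (j = 6*(-1) + 9 = -6 + 9 = 3)
T(c, U) = (-15 + c)*(17 + U)
P = -155 (P = (670 + (-255 - 15*3 + 17*(-22) + 3*(-22))) - 85 = (670 + (-255 - 45 - 374 - 66)) - 85 = (670 - 740) - 85 = -70 - 85 = -155)
(P + 3387)/(4393 - 1074) = (-155 + 3387)/(4393 - 1074) = 3232/3319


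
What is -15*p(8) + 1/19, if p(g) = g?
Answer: -2279/19 ≈ -119.95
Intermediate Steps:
-15*p(8) + 1/19 = -15*8 + 1/19 = -120 + 1/19 = -2279/19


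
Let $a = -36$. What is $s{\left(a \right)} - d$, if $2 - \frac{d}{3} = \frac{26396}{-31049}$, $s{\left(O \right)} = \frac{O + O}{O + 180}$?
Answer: $- \frac{562013}{62098} \approx -9.0504$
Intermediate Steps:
$s{\left(O \right)} = \frac{2 O}{180 + O}$
$d = \frac{265482}{31049}$ ($d = 6 - 3 \frac{26396}{-31049} = 6 - 3 \cdot 26396 \left(- \frac{1}{31049}\right) = 6 - - \frac{79188}{31049} = 6 + \frac{79188}{31049} = \frac{265482}{31049} \approx 8.5504$)
$s{\left(a \right)} - d = 2 \left(-36\right) \frac{1}{180 - 36} - \frac{265482}{31049} = 2 \left(-36\right) \frac{1}{144} - \frac{265482}{31049} = - \frac{1}{2} - \frac{265482}{31049} = - \frac{562013}{62098}$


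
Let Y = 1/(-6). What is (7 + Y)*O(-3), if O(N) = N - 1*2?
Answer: -205/6 ≈ -34.167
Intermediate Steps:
Y = -⅙ ≈ -0.16667
O(N) = -2 + N (O(N) = N - 2 = -2 + N)
(7 + Y)*O(-3) = (7 - ⅙)*(-2 - 3) = (41/6)*(-5) = -205/6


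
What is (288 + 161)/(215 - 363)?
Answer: -449/148 ≈ -3.0338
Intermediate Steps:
(288 + 161)/(215 - 363) = 449/(-148) = 449*(-1/148) = -449/148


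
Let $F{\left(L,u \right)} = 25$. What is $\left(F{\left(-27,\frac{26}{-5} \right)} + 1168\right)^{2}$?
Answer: $1423249$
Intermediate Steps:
$\left(F{\left(-27,\frac{26}{-5} \right)} + 1168\right)^{2} = \left(25 + 1168\right)^{2} = 1193^{2} = 1423249$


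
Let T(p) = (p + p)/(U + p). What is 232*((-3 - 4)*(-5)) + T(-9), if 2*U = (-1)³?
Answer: 154316/19 ≈ 8121.9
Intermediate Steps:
U = -½ (U = (½)*(-1)³ = (½)*(-1) = -½ ≈ -0.50000)
T(p) = 2*p/(-½ + p) (T(p) = (p + p)/(-½ + p) = (2*p)/(-½ + p) = 2*p/(-½ + p))
232*((-3 - 4)*(-5)) + T(-9) = 232*((-3 - 4)*(-5)) + 4*(-9)/(-1 + 2*(-9)) = 232*(-7*(-5)) + 4*(-9)/(-1 - 18) = 232*35 + 4*(-9)/(-19) = 8120 + 4*(-9)*(-1/19) = 8120 + 36/19 = 154316/19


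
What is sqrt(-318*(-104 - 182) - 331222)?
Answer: I*sqrt(240274) ≈ 490.18*I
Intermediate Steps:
sqrt(-318*(-104 - 182) - 331222) = sqrt(-318*(-286) - 331222) = sqrt(90948 - 331222) = sqrt(-240274) = I*sqrt(240274)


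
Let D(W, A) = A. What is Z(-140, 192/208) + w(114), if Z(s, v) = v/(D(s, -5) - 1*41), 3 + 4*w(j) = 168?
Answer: 49311/1196 ≈ 41.230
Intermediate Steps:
w(j) = 165/4 (w(j) = -3/4 + (1/4)*168 = -3/4 + 42 = 165/4)
Z(s, v) = -v/46 (Z(s, v) = v/(-5 - 1*41) = v/(-5 - 41) = v/(-46) = v*(-1/46) = -v/46)
Z(-140, 192/208) + w(114) = -96/(23*208) + 165/4 = -1/46*12/13 + 165/4 = -6/299 + 165/4 = 49311/1196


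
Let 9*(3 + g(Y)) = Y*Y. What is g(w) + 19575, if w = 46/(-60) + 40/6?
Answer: 17618281/900 ≈ 19576.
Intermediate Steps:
w = 59/10 (w = 46*(-1/60) + 40*(⅙) = -23/30 + 20/3 = 59/10 ≈ 5.9000)
g(Y) = -3 + Y²/9 (g(Y) = -3 + (Y*Y)/9 = -3 + Y²/9)
g(w) + 19575 = (-3 + (59/10)²/9) + 19575 = (-3 + (⅑)*(3481/100)) + 19575 = (-3 + 3481/900) + 19575 = 781/900 + 19575 = 17618281/900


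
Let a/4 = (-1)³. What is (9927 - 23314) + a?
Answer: -13391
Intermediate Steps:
a = -4 (a = 4*(-1)³ = 4*(-1) = -4)
(9927 - 23314) + a = (9927 - 23314) - 4 = -13387 - 4 = -13391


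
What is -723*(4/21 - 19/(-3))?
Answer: -33017/7 ≈ -4716.7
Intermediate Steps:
-723*(4/21 - 19/(-3)) = -723*(4*(1/21) - 19*(-1/3)) = -723*(4/21 + 19/3) = -723*137/21 = -33017/7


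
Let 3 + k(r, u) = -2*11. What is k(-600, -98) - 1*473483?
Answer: -473508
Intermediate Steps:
k(r, u) = -25 (k(r, u) = -3 - 2*11 = -3 - 22 = -25)
k(-600, -98) - 1*473483 = -25 - 1*473483 = -25 - 473483 = -473508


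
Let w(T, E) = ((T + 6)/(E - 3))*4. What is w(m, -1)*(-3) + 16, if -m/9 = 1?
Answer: 7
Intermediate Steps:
m = -9 (m = -9*1 = -9)
w(T, E) = 4*(6 + T)/(-3 + E) (w(T, E) = ((6 + T)/(-3 + E))*4 = 4*(6 + T)/(-3 + E))
w(m, -1)*(-3) + 16 = (4*(6 - 9)/(-3 - 1))*(-3) + 16 = (4*(-3)/(-4))*(-3) + 16 = (4*(-¼)*(-3))*(-3) + 16 = 3*(-3) + 16 = -9 + 16 = 7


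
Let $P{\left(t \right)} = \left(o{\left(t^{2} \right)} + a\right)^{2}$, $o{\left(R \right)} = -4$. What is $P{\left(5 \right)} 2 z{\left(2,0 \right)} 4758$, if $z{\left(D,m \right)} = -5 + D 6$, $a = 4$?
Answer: $0$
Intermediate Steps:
$z{\left(D,m \right)} = -5 + 6 D$
$P{\left(t \right)} = 0$ ($P{\left(t \right)} = \left(-4 + 4\right)^{2} = 0^{2} = 0$)
$P{\left(5 \right)} 2 z{\left(2,0 \right)} 4758 = 0 \cdot 2 \left(-5 + 6 \cdot 2\right) 4758 = 0 \left(-5 + 12\right) 4758 = 0 \cdot 7 \cdot 4758 = 0 \cdot 4758 = 0$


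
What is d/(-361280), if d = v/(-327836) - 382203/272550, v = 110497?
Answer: 25902643343/5380163804384000 ≈ 4.8145e-6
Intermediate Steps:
d = -25902643343/14891950300 (d = 110497/(-327836) - 382203/272550 = 110497*(-1/327836) - 382203*1/272550 = -110497/327836 - 127401/90850 = -25902643343/14891950300 ≈ -1.7394)
d/(-361280) = -25902643343/14891950300/(-361280) = -25902643343/14891950300*(-1/361280) = 25902643343/5380163804384000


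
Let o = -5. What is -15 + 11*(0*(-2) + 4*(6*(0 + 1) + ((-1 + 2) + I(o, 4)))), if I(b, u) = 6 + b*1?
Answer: 337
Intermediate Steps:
I(b, u) = 6 + b
-15 + 11*(0*(-2) + 4*(6*(0 + 1) + ((-1 + 2) + I(o, 4)))) = -15 + 11*(0*(-2) + 4*(6*(0 + 1) + ((-1 + 2) + (6 - 5)))) = -15 + 11*(0 + 4*(6*1 + (1 + 1))) = -15 + 11*(0 + 4*(6 + 2)) = -15 + 11*(0 + 4*8) = -15 + 11*(0 + 32) = -15 + 11*32 = -15 + 352 = 337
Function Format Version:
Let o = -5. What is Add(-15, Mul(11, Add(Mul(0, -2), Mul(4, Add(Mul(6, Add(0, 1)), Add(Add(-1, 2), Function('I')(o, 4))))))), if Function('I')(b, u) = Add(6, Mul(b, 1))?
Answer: 337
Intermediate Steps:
Function('I')(b, u) = Add(6, b)
Add(-15, Mul(11, Add(Mul(0, -2), Mul(4, Add(Mul(6, Add(0, 1)), Add(Add(-1, 2), Function('I')(o, 4))))))) = Add(-15, Mul(11, Add(Mul(0, -2), Mul(4, Add(Mul(6, Add(0, 1)), Add(Add(-1, 2), Add(6, -5))))))) = Add(-15, Mul(11, Add(0, Mul(4, Add(Mul(6, 1), Add(1, 1)))))) = Add(-15, Mul(11, Add(0, Mul(4, Add(6, 2))))) = Add(-15, Mul(11, Add(0, Mul(4, 8)))) = Add(-15, Mul(11, Add(0, 32))) = Add(-15, Mul(11, 32)) = Add(-15, 352) = 337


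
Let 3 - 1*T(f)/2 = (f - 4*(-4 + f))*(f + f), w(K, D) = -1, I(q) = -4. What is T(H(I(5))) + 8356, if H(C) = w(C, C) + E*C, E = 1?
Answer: 8982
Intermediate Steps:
H(C) = -1 + C (H(C) = -1 + 1*C = -1 + C)
T(f) = 6 - 4*f*(16 - 3*f) (T(f) = 6 - 2*(f - 4*(-4 + f))*(f + f) = 6 - 2*(f + (16 - 4*f))*2*f = 6 - 2*(16 - 3*f)*2*f = 6 - 4*f*(16 - 3*f))
T(H(I(5))) + 8356 = (6 - 64*(-1 - 4) + 12*(-1 - 4)**2) + 8356 = (6 - 64*(-5) + 12*(-5)**2) + 8356 = (6 + 320 + 12*25) + 8356 = (6 + 320 + 300) + 8356 = 626 + 8356 = 8982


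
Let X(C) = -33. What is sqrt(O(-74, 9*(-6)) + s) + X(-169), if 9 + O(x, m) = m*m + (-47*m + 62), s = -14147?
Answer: -33 + 24*I*sqrt(15) ≈ -33.0 + 92.952*I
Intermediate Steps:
O(x, m) = 53 + m**2 - 47*m (O(x, m) = -9 + (m*m + (-47*m + 62)) = -9 + (m**2 + (62 - 47*m)) = -9 + (62 + m**2 - 47*m) = 53 + m**2 - 47*m)
sqrt(O(-74, 9*(-6)) + s) + X(-169) = sqrt((53 + (9*(-6))**2 - 423*(-6)) - 14147) - 33 = sqrt((53 + (-54)**2 - 47*(-54)) - 14147) - 33 = sqrt((53 + 2916 + 2538) - 14147) - 33 = sqrt(5507 - 14147) - 33 = sqrt(-8640) - 33 = 24*I*sqrt(15) - 33 = -33 + 24*I*sqrt(15)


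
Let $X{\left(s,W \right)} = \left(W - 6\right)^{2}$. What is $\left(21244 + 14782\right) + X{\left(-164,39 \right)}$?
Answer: $37115$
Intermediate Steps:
$X{\left(s,W \right)} = \left(-6 + W\right)^{2}$
$\left(21244 + 14782\right) + X{\left(-164,39 \right)} = \left(21244 + 14782\right) + \left(-6 + 39\right)^{2} = 36026 + 33^{2} = 36026 + 1089 = 37115$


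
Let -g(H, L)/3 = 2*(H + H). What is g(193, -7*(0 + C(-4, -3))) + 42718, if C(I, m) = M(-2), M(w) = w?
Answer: 40402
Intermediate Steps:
C(I, m) = -2
g(H, L) = -12*H (g(H, L) = -6*(H + H) = -6*2*H = -12*H)
g(193, -7*(0 + C(-4, -3))) + 42718 = -12*193 + 42718 = -2316 + 42718 = 40402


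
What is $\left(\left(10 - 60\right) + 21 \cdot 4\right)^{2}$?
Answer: $1156$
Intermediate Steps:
$\left(\left(10 - 60\right) + 21 \cdot 4\right)^{2} = \left(\left(10 - 60\right) + 84\right)^{2} = \left(-50 + 84\right)^{2} = 34^{2} = 1156$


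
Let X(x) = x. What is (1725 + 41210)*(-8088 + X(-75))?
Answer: -350478405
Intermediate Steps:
(1725 + 41210)*(-8088 + X(-75)) = (1725 + 41210)*(-8088 - 75) = 42935*(-8163) = -350478405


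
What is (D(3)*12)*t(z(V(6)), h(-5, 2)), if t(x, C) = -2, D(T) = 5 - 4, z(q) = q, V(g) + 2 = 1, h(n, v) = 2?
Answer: -24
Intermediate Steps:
V(g) = -1 (V(g) = -2 + 1 = -1)
D(T) = 1
(D(3)*12)*t(z(V(6)), h(-5, 2)) = (1*12)*(-2) = 12*(-2) = -24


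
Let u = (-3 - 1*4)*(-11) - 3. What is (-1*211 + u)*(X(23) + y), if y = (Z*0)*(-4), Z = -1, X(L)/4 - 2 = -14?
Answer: 6576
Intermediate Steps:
X(L) = -48 (X(L) = 8 + 4*(-14) = 8 - 56 = -48)
u = 74 (u = (-3 - 4)*(-11) - 3 = -7*(-11) - 3 = 77 - 3 = 74)
y = 0 (y = -1*0*(-4) = 0*(-4) = 0)
(-1*211 + u)*(X(23) + y) = (-1*211 + 74)*(-48 + 0) = (-211 + 74)*(-48) = -137*(-48) = 6576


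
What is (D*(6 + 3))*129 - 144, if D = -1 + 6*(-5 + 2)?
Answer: -22203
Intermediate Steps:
D = -19 (D = -1 + 6*(-3) = -1 - 18 = -19)
(D*(6 + 3))*129 - 144 = -19*(6 + 3)*129 - 144 = -19*9*129 - 144 = -171*129 - 144 = -22059 - 144 = -22203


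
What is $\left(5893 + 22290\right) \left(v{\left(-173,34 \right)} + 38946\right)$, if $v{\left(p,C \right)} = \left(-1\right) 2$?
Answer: $1097558752$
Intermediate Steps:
$v{\left(p,C \right)} = -2$
$\left(5893 + 22290\right) \left(v{\left(-173,34 \right)} + 38946\right) = \left(5893 + 22290\right) \left(-2 + 38946\right) = 28183 \cdot 38944 = 1097558752$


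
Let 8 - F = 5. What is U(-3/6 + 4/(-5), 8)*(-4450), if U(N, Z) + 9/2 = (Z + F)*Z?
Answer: -371575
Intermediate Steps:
F = 3 (F = 8 - 1*5 = 8 - 5 = 3)
U(N, Z) = -9/2 + Z*(3 + Z) (U(N, Z) = -9/2 + (Z + 3)*Z = -9/2 + (3 + Z)*Z = -9/2 + Z*(3 + Z))
U(-3/6 + 4/(-5), 8)*(-4450) = (-9/2 + 8² + 3*8)*(-4450) = (-9/2 + 64 + 24)*(-4450) = (167/2)*(-4450) = -371575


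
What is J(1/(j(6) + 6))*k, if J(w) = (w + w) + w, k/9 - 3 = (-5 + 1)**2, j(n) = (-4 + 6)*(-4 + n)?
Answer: 513/10 ≈ 51.300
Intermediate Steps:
j(n) = -8 + 2*n (j(n) = 2*(-4 + n) = -8 + 2*n)
k = 171 (k = 27 + 9*(-5 + 1)**2 = 27 + 9*(-4)**2 = 27 + 9*16 = 27 + 144 = 171)
J(w) = 3*w (J(w) = 2*w + w = 3*w)
J(1/(j(6) + 6))*k = (3/((-8 + 2*6) + 6))*171 = (3/((-8 + 12) + 6))*171 = (3/(4 + 6))*171 = (3/10)*171 = 513/10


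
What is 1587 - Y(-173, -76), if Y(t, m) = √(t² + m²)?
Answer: 1587 - √35705 ≈ 1398.0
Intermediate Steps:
Y(t, m) = √(m² + t²)
1587 - Y(-173, -76) = 1587 - √((-76)² + (-173)²) = 1587 - √(5776 + 29929) = 1587 - √35705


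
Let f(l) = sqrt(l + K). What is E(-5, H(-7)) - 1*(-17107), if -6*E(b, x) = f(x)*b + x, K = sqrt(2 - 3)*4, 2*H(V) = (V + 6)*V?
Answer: 205277/12 + 5*sqrt(14 + 16*I)/12 ≈ 17108.0 + 0.79387*I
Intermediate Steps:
H(V) = V*(6 + V)/2 (H(V) = ((V + 6)*V)/2 = ((6 + V)*V)/2 = (V*(6 + V))/2 = V*(6 + V)/2)
K = 4*I (K = sqrt(-1)*4 = I*4 = 4*I ≈ 4.0*I)
f(l) = sqrt(l + 4*I)
E(b, x) = -x/6 - b*sqrt(x + 4*I)/6 (E(b, x) = -(sqrt(x + 4*I)*b + x)/6 = -(b*sqrt(x + 4*I) + x)/6 = -(x + b*sqrt(x + 4*I))/6 = -x/6 - b*sqrt(x + 4*I)/6)
E(-5, H(-7)) - 1*(-17107) = (-(-7)*(6 - 7)/12 - 1/6*(-5)*sqrt((1/2)*(-7)*(6 - 7) + 4*I)) - 1*(-17107) = (-(-7)*(-1)/12 - 1/6*(-5)*sqrt((1/2)*(-7)*(-1) + 4*I)) + 17107 = (-1/6*7/2 - 1/6*(-5)*sqrt(7/2 + 4*I)) + 17107 = (-7/12 + 5*sqrt(7/2 + 4*I)/6) + 17107 = 205277/12 + 5*sqrt(7/2 + 4*I)/6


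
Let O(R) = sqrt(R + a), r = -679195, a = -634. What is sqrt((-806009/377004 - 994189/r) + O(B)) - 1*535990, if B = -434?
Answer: -535990 + sqrt(-11050495599418486277055 + 32783165089881880984200*I*sqrt(267))/128029615890 ≈ -5.3599e+5 + 4.0842*I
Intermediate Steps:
O(R) = sqrt(-634 + R) (O(R) = sqrt(R - 634) = sqrt(-634 + R))
sqrt((-806009/377004 - 994189/r) + O(B)) - 1*535990 = sqrt((-806009/377004 - 994189/(-679195)) + sqrt(-634 - 434)) - 1*535990 = sqrt((-806009*1/377004 - 994189*(-1/679195)) + sqrt(-1068)) - 535990 = sqrt((-806009/377004 + 994189/679195) + 2*I*sqrt(267)) - 535990 = sqrt(-172624052999/256059231780 + 2*I*sqrt(267)) - 535990 = -535990 + sqrt(-172624052999/256059231780 + 2*I*sqrt(267))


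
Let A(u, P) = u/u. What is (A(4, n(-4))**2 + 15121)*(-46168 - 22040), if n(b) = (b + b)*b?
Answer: -1031441376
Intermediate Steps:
n(b) = 2*b**2 (n(b) = (2*b)*b = 2*b**2)
A(u, P) = 1
(A(4, n(-4))**2 + 15121)*(-46168 - 22040) = (1**2 + 15121)*(-46168 - 22040) = (1 + 15121)*(-68208) = 15122*(-68208) = -1031441376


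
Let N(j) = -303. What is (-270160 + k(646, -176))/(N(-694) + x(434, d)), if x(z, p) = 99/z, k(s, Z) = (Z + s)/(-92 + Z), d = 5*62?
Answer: 2618587825/2934667 ≈ 892.29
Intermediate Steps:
d = 310
k(s, Z) = (Z + s)/(-92 + Z)
(-270160 + k(646, -176))/(N(-694) + x(434, d)) = (-270160 + (-176 + 646)/(-92 - 176))/(-303 + 99/434) = (-270160 + 470/(-268))/(-303 + 99*(1/434)) = (-270160 - 1/268*470)/(-303 + 99/434) = (-270160 - 235/134)/(-131403/434) = -36201675/134*(-434/131403) = 2618587825/2934667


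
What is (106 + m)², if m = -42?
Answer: 4096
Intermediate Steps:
(106 + m)² = (106 - 42)² = 64² = 4096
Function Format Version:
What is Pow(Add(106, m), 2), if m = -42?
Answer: 4096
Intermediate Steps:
Pow(Add(106, m), 2) = Pow(Add(106, -42), 2) = Pow(64, 2) = 4096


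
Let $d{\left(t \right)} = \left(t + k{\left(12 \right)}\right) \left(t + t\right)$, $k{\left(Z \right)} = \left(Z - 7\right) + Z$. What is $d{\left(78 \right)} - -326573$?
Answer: $341393$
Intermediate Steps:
$k{\left(Z \right)} = -7 + 2 Z$ ($k{\left(Z \right)} = \left(-7 + Z\right) + Z = -7 + 2 Z$)
$d{\left(t \right)} = 2 t \left(17 + t\right)$ ($d{\left(t \right)} = \left(t + \left(-7 + 2 \cdot 12\right)\right) \left(t + t\right) = \left(t + \left(-7 + 24\right)\right) 2 t = \left(t + 17\right) 2 t = \left(17 + t\right) 2 t = 2 t \left(17 + t\right)$)
$d{\left(78 \right)} - -326573 = 2 \cdot 78 \left(17 + 78\right) - -326573 = 2 \cdot 78 \cdot 95 + 326573 = 14820 + 326573 = 341393$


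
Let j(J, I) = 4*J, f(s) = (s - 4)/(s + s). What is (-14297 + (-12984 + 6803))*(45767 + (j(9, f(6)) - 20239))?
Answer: -523499592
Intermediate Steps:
f(s) = (-4 + s)/(2*s) (f(s) = (-4 + s)/((2*s)) = (-4 + s)*(1/(2*s)) = (-4 + s)/(2*s))
(-14297 + (-12984 + 6803))*(45767 + (j(9, f(6)) - 20239)) = (-14297 + (-12984 + 6803))*(45767 + (4*9 - 20239)) = (-14297 - 6181)*(45767 + (36 - 20239)) = -20478*(45767 - 20203) = -20478*25564 = -523499592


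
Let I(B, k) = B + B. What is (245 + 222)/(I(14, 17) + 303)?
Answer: 467/331 ≈ 1.4109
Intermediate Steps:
I(B, k) = 2*B
(245 + 222)/(I(14, 17) + 303) = (245 + 222)/(2*14 + 303) = 467/(28 + 303) = 467/331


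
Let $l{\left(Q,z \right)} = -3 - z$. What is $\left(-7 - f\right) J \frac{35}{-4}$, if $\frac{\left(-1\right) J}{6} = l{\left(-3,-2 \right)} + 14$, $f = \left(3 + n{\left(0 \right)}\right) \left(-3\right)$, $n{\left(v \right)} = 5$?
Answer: $\frac{23205}{2} \approx 11603.0$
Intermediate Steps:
$f = -24$ ($f = \left(3 + 5\right) \left(-3\right) = 8 \left(-3\right) = -24$)
$J = -78$ ($J = - 6 \left(\left(-3 - -2\right) + 14\right) = - 6 \left(\left(-3 + 2\right) + 14\right) = - 6 \left(-1 + 14\right) = \left(-6\right) 13 = -78$)
$\left(-7 - f\right) J \frac{35}{-4} = \left(-7 - -24\right) \left(-78\right) \frac{35}{-4} = \left(-7 + 24\right) \left(-78\right) 35 \left(- \frac{1}{4}\right) = 17 \left(-78\right) \left(- \frac{35}{4}\right) = \left(-1326\right) \left(- \frac{35}{4}\right) = \frac{23205}{2}$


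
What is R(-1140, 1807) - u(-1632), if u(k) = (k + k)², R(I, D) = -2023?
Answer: -10655719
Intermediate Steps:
u(k) = 4*k² (u(k) = (2*k)² = 4*k²)
R(-1140, 1807) - u(-1632) = -2023 - 4*(-1632)² = -2023 - 4*2663424 = -2023 - 1*10653696 = -2023 - 10653696 = -10655719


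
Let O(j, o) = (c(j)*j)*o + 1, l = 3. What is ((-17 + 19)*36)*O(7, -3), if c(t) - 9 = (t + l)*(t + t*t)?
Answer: -860256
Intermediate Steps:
c(t) = 9 + (3 + t)*(t + t²) (c(t) = 9 + (t + 3)*(t + t*t) = 9 + (3 + t)*(t + t²))
O(j, o) = 1 + j*o*(9 + j³ + 3*j + 4*j²) (O(j, o) = ((9 + j³ + 3*j + 4*j²)*j)*o + 1 = (j*(9 + j³ + 3*j + 4*j²))*o + 1 = j*o*(9 + j³ + 3*j + 4*j²) + 1 = 1 + j*o*(9 + j³ + 3*j + 4*j²))
((-17 + 19)*36)*O(7, -3) = ((-17 + 19)*36)*(1 + 7*(-3)*(9 + 7³ + 3*7 + 4*7²)) = (2*36)*(1 + 7*(-3)*(9 + 343 + 21 + 4*49)) = 72*(1 + 7*(-3)*(9 + 343 + 21 + 196)) = 72*(1 + 7*(-3)*569) = 72*(1 - 11949) = 72*(-11948) = -860256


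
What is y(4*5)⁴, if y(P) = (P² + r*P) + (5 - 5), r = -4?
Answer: 10485760000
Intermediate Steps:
y(P) = P² - 4*P (y(P) = (P² - 4*P) + (5 - 5) = (P² - 4*P) + 0 = P² - 4*P)
y(4*5)⁴ = ((4*5)*(-4 + 4*5))⁴ = (20*(-4 + 20))⁴ = (20*16)⁴ = 320⁴ = 10485760000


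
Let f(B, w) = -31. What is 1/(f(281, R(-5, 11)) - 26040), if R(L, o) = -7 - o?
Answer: -1/26071 ≈ -3.8357e-5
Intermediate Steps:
1/(f(281, R(-5, 11)) - 26040) = 1/(-31 - 26040) = 1/(-26071) = -1/26071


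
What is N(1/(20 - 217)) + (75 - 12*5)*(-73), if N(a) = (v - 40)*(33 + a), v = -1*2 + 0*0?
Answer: -488715/197 ≈ -2480.8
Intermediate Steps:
v = -2 (v = -2 + 0 = -2)
N(a) = -1386 - 42*a (N(a) = (-2 - 40)*(33 + a) = -42*(33 + a) = -1386 - 42*a)
N(1/(20 - 217)) + (75 - 12*5)*(-73) = (-1386 - 42/(20 - 217)) + (75 - 12*5)*(-73) = (-1386 - 42/(-197)) + (75 - 60)*(-73) = (-1386 - 42*(-1/197)) + 15*(-73) = (-1386 + 42/197) - 1095 = -273000/197 - 1095 = -488715/197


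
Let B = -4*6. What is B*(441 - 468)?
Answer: 648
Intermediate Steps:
B = -24
B*(441 - 468) = -24*(441 - 468) = -24*(-27) = 648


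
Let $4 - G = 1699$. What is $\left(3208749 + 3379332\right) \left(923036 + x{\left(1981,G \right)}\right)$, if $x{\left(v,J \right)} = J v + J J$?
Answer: $2887331907546$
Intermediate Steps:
$G = -1695$ ($G = 4 - 1699 = -1695$)
$x{\left(v,J \right)} = J^{2} + J v$ ($x{\left(v,J \right)} = J v + J^{2} = J^{2} + J v$)
$\left(3208749 + 3379332\right) \left(923036 + x{\left(1981,G \right)}\right) = \left(3208749 + 3379332\right) \left(923036 - 1695 \left(-1695 + 1981\right)\right) = 6588081 \left(923036 - 484770\right) = 6588081 \cdot 438266 = 2887331907546$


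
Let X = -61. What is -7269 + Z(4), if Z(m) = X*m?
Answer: -7513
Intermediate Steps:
Z(m) = -61*m
-7269 + Z(4) = -7269 - 61*4 = -7269 - 244 = -7513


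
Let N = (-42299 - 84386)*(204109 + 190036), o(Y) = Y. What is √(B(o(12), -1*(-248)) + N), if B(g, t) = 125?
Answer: 120*I*√3467518 ≈ 2.2346e+5*I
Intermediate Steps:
N = -49932259325 (N = -126685*394145 = -49932259325)
√(B(o(12), -1*(-248)) + N) = √(125 - 49932259325) = √(-49932259200) = 120*I*√3467518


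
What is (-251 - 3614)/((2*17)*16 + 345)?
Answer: -3865/889 ≈ -4.3476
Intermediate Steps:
(-251 - 3614)/((2*17)*16 + 345) = -3865/(34*16 + 345) = -3865/(544 + 345) = -3865/889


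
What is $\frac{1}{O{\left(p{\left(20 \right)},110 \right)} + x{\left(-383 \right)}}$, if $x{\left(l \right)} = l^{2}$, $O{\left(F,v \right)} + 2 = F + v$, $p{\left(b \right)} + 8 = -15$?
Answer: $\frac{1}{146774} \approx 6.8132 \cdot 10^{-6}$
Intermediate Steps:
$p{\left(b \right)} = -23$ ($p{\left(b \right)} = -8 - 15 = -23$)
$O{\left(F,v \right)} = -2 + F + v$ ($O{\left(F,v \right)} = -2 + \left(F + v\right) = -2 + F + v$)
$\frac{1}{O{\left(p{\left(20 \right)},110 \right)} + x{\left(-383 \right)}} = \frac{1}{\left(-2 - 23 + 110\right) + \left(-383\right)^{2}} = \frac{1}{85 + 146689} = \frac{1}{146774}$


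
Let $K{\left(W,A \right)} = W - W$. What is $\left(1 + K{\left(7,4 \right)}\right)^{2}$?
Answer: $1$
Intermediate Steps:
$K{\left(W,A \right)} = 0$
$\left(1 + K{\left(7,4 \right)}\right)^{2} = \left(1 + 0\right)^{2} = 1^{2} = 1$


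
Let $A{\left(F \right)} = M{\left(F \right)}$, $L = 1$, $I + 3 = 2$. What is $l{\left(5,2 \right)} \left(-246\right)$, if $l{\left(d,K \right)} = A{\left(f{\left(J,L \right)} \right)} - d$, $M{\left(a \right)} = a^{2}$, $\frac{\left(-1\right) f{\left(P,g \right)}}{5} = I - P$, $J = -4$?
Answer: $-54120$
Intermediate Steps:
$I = -1$ ($I = -3 + 2 = -1$)
$f{\left(P,g \right)} = 5 + 5 P$ ($f{\left(P,g \right)} = - 5 \left(-1 - P\right) = 5 + 5 P$)
$A{\left(F \right)} = F^{2}$
$l{\left(d,K \right)} = 225 - d$ ($l{\left(d,K \right)} = \left(5 + 5 \left(-4\right)\right)^{2} - d = \left(5 - 20\right)^{2} - d = \left(-15\right)^{2} - d = 225 - d$)
$l{\left(5,2 \right)} \left(-246\right) = \left(225 - 5\right) \left(-246\right) = 220 \left(-246\right) = -54120$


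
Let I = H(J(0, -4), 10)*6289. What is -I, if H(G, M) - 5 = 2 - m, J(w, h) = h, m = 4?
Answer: -18867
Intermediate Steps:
H(G, M) = 3 (H(G, M) = 5 + (2 - 1*4) = 5 + (2 - 4) = 5 - 2 = 3)
I = 18867 (I = 3*6289 = 18867)
-I = -1*18867 = -18867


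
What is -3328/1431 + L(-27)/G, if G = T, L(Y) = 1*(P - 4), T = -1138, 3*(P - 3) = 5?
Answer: -1894109/814239 ≈ -2.3262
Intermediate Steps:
P = 14/3 (P = 3 + (⅓)*5 = 3 + 5/3 = 14/3 ≈ 4.6667)
L(Y) = ⅔ (L(Y) = 1*(14/3 - 4) = 1*(⅔) = ⅔)
G = -1138
-3328/1431 + L(-27)/G = -3328/1431 + (⅔)/(-1138) = -3328*1/1431 + (⅔)*(-1/1138) = -3328/1431 - 1/1707 = -1894109/814239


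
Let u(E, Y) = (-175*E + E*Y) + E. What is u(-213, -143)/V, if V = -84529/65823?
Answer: -4444434783/84529 ≈ -52579.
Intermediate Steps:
V = -84529/65823 (V = -84529*1/65823 = -84529/65823 ≈ -1.2842)
u(E, Y) = -174*E + E*Y
u(-213, -143)/V = (-213*(-174 - 143))/(-84529/65823) = -213*(-317)*(-65823/84529) = 67521*(-65823/84529) = -4444434783/84529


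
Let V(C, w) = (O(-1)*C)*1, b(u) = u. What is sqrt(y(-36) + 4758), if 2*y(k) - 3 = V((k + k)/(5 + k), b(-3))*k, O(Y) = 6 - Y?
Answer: sqrt(17170590)/62 ≈ 66.834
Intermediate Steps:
V(C, w) = 7*C (V(C, w) = ((6 - 1*(-1))*C)*1 = ((6 + 1)*C)*1 = (7*C)*1 = 7*C)
y(k) = 3/2 + 7*k**2/(5 + k) (y(k) = 3/2 + ((7*((k + k)/(5 + k)))*k)/2 = 3/2 + ((7*((2*k)/(5 + k)))*k)/2 = 3/2 + ((7*(2*k/(5 + k)))*k)/2 = 3/2 + ((14*k/(5 + k))*k)/2 = 3/2 + (14*k**2/(5 + k))/2 = 3/2 + 7*k**2/(5 + k))
sqrt(y(-36) + 4758) = sqrt((15 + 3*(-36) + 14*(-36)**2)/(2*(5 - 36)) + 4758) = sqrt((1/2)*(15 - 108 + 14*1296)/(-31) + 4758) = sqrt((1/2)*(-1/31)*(15 - 108 + 18144) + 4758) = sqrt((1/2)*(-1/31)*18051 + 4758) = sqrt(-18051/62 + 4758) = sqrt(276945/62) = sqrt(17170590)/62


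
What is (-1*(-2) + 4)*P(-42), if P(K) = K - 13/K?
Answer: -1751/7 ≈ -250.14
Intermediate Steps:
(-1*(-2) + 4)*P(-42) = (-1*(-2) + 4)*(-42 - 13/(-42)) = (2 + 4)*(-42 - 13*(-1/42)) = 6*(-42 + 13/42) = 6*(-1751/42) = -1751/7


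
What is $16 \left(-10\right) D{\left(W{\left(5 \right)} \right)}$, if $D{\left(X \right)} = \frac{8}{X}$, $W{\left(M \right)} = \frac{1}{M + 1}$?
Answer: $-7680$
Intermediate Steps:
$W{\left(M \right)} = \frac{1}{1 + M}$
$16 \left(-10\right) D{\left(W{\left(5 \right)} \right)} = 16 \left(-10\right) \frac{8}{\frac{1}{1 + 5}} = - 160 \frac{8}{\frac{1}{6}} = - 160 \cdot 8 \frac{1}{\frac{1}{6}} = - 160 \cdot 8 \cdot 6 = \left(-160\right) 48 = -7680$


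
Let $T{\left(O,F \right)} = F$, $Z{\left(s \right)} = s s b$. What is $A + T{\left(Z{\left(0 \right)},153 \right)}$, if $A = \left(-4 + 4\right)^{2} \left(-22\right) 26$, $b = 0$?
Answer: $153$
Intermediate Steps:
$Z{\left(s \right)} = 0$ ($Z{\left(s \right)} = s s 0 = s^{2} \cdot 0 = 0$)
$A = 0$ ($A = 0^{2} \left(-22\right) 26 = 0 \left(-22\right) 26 = 0 \cdot 26 = 0$)
$A + T{\left(Z{\left(0 \right)},153 \right)} = 0 + 153 = 153$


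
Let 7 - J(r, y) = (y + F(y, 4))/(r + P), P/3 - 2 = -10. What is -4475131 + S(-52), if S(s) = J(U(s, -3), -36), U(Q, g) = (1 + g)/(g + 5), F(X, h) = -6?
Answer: -111878142/25 ≈ -4.4751e+6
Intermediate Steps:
P = -24 (P = 6 + 3*(-10) = 6 - 30 = -24)
U(Q, g) = (1 + g)/(5 + g)
J(r, y) = 7 - (-6 + y)/(-24 + r) (J(r, y) = 7 - (y - 6)/(r - 24) = 7 - (-6 + y)/(-24 + r))
S(s) = 133/25 (S(s) = (-162 - 1*(-36) + 7*((1 - 3)/(5 - 3)))/(-24 + (1 - 3)/(5 - 3)) = (-162 + 36 + 7*(-2/2))/(-24 - 2/2) = (-162 + 36 + 7*((½)*(-2)))/(-24 + (½)*(-2)) = (-162 + 36 + 7*(-1))/(-24 - 1) = (-162 + 36 - 7)/(-25) = -1/25*(-133) = 133/25)
-4475131 + S(-52) = -4475131 + 133/25 = -111878142/25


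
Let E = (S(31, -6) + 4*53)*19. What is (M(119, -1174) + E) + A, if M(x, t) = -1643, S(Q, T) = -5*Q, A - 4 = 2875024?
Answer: 2874468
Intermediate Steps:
A = 2875028 (A = 4 + 2875024 = 2875028)
E = 1083 (E = (-5*31 + 4*53)*19 = (-155 + 212)*19 = 57*19 = 1083)
(M(119, -1174) + E) + A = (-1643 + 1083) + 2875028 = -560 + 2875028 = 2874468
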